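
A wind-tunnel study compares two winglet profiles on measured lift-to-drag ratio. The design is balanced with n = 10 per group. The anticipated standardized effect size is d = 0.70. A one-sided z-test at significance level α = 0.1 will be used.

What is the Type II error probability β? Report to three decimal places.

β ≈ 0.388

Noncentrality parameter: δ = d·√(n/2) = 0.70 × √(10/2) = 1.5652
Critical value for a one-sided test at α = 0.1: z_α = 1.282.
Power = Φ(δ − 1.282) = Φ(0.284) = 0.6117.
Type II error: β = 1 − power = 1 − 0.6117 = 0.3883.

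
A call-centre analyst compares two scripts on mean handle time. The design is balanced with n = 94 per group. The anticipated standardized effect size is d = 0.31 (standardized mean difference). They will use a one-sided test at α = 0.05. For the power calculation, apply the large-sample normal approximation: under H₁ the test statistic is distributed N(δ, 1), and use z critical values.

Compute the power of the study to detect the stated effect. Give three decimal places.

Noncentrality parameter: δ = d·√(n/2) = 0.31 × √(94/2) = 2.1253
Critical value for a one-sided test at α = 0.05: z_α = 1.645.
Power = P(Z > 1.645 − δ) = Φ(0.480) = 0.6845.

Power ≈ 0.685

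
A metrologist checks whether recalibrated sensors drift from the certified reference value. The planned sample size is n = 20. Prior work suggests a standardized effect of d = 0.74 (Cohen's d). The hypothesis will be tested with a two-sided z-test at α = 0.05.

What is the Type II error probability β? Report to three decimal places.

β ≈ 0.089

Noncentrality parameter: δ = d·√n = 0.74 × √20 = 3.3094
Critical value for a two-sided test at α = 0.05: z_{α/2} = 1.960.
Power = Φ(δ − 1.960) + Φ(−δ − 1.960) = Φ(1.349) + Φ(-5.269) = 0.9114 + 0.0000 = 0.9114.
Type II error: β = 1 − power = 1 − 0.9114 = 0.0886.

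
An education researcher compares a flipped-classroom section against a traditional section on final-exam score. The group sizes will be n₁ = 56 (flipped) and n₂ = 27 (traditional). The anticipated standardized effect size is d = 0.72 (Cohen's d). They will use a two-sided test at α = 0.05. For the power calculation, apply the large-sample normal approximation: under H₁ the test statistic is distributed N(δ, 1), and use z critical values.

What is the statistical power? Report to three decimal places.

Noncentrality parameter: δ = d / √(1/n₁ + 1/n₂) = 0.72 / √(1/56 + 1/27) = 3.0730
Critical value for a two-sided test at α = 0.05: z_{α/2} = 1.960.
Power = Φ(δ − 1.960) + Φ(−δ − 1.960) = Φ(1.113) + Φ(-5.033) = 0.8672 + 0.0000 = 0.8672.

Power ≈ 0.867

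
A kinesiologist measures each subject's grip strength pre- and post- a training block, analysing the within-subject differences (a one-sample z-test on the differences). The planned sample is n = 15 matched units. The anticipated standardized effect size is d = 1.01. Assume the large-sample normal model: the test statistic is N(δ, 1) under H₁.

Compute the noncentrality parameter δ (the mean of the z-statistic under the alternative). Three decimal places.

The noncentrality parameter scales effect size by the design's sample-size factor: δ = d·√n = 1.01 × √15 = 3.9117

δ ≈ 3.912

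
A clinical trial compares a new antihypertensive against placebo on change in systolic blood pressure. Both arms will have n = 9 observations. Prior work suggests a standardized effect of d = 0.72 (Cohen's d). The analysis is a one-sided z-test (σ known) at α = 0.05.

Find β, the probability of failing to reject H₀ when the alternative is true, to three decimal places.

β ≈ 0.547

Noncentrality parameter: δ = d·√(n/2) = 0.72 × √(9/2) = 1.5274
One-sided α = 0.05 → critical value z_{0.05} = 1.645.
Power = Φ(δ − 1.645) = Φ(-0.118) = 0.4532.
Type II error: β = 1 − power = 1 − 0.4532 = 0.5468.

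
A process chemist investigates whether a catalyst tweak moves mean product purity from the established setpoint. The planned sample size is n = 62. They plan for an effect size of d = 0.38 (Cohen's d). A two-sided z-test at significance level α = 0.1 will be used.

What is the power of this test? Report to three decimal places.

Power ≈ 0.911

Noncentrality parameter: δ = d·√n = 0.38 × √62 = 2.9921
Critical value for a two-sided test at α = 0.1: z_{α/2} = 1.645.
Power = Φ(δ − 1.645) + Φ(−δ − 1.645) = Φ(1.347) + Φ(-4.637) = 0.9111 + 0.0000 = 0.9111.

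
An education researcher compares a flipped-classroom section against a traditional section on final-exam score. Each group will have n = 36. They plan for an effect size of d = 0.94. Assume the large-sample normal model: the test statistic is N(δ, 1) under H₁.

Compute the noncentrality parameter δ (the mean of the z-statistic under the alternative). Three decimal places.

δ = d·√(n/2) = 0.94 × √(36/2) = 3.9881

δ ≈ 3.988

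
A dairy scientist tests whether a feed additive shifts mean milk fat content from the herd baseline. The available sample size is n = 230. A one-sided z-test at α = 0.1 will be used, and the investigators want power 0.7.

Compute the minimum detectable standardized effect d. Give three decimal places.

Need Φ(δ − 1.282) = 0.7, so δ = 1.282 + 0.524 = 1.806.
δ = d·√n ⇒ d = δ/√n = 1.806/√230 = 0.1191.

d ≈ 0.119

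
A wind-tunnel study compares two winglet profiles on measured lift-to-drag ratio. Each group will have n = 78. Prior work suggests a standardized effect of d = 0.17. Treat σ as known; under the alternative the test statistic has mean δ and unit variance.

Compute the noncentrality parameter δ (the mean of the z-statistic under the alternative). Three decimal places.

δ ≈ 1.062

The noncentrality parameter scales effect size by the design's sample-size factor: δ = d·√(n/2) = 0.17 × √(78/2) = 1.0616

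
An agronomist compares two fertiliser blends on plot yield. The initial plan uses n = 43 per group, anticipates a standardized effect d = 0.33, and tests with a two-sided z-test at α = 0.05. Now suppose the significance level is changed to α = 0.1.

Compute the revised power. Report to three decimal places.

Power ≈ 0.455

δ = d·√(n/2) = 0.33 × √(43/2) = 1.5301 (unchanged). New critical value: z_{0.05} = 1.645.
Revised power = Φ(δ − 1.645) + Φ(−δ − 1.645) = Φ(-0.115) + Φ(-3.175) = 0.4543 + 0.0007 = 0.4551.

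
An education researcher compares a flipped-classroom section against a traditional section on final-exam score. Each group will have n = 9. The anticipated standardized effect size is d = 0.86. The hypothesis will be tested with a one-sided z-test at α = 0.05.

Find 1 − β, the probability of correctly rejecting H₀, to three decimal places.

Power ≈ 0.571

Noncentrality parameter: δ = d·√(n/2) = 0.86 × √(9/2) = 1.8243
One-sided α = 0.05 → critical value z_{0.05} = 1.645.
Power = Φ(δ − 1.645) = Φ(0.179) = 0.5712.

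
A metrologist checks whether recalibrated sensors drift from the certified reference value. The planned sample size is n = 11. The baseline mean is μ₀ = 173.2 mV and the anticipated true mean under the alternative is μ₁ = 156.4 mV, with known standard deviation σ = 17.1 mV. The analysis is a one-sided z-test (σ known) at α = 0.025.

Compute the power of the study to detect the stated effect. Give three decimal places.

Standardized effect: d = |μ₁ − μ₀| / σ = |156.4 − 173.2| / 17.1 = 0.9825
Noncentrality parameter: δ = d·√n = 0.9825 × √11 = 3.2584
One-sided α = 0.025 → critical value z_{0.025} = 1.960.
Power = Φ(δ − 1.960) = Φ(1.298) = 0.9029.

Power ≈ 0.903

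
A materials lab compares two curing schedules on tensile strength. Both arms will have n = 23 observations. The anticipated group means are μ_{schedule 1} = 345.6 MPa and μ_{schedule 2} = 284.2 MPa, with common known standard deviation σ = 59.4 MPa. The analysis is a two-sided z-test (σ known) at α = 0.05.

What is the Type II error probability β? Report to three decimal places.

Standardized effect: d = |μ_{schedule 1} − μ_{schedule 2}| / σ = |345.6 − 284.2| / 59.4 = 1.0337
Noncentrality parameter: δ = d·√(n/2) = 1.0337 × √(23/2) = 3.5053
Two-sided α = 0.05 → critical value z_{0.025} = 1.960.
Power = Φ(δ − 1.960) + Φ(−δ − 1.960) = Φ(1.545) + Φ(-5.465) = 0.9389 + 0.0000 = 0.9389.
Type II error: β = 1 − power = 1 − 0.9389 = 0.0611.

β ≈ 0.061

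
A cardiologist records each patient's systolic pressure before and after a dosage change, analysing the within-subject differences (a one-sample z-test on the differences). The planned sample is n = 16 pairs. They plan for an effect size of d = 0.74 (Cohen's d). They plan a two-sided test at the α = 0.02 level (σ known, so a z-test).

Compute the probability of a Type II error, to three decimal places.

Noncentrality parameter: δ = d·√n = 0.74 × √16 = 2.9600
Critical value for a two-sided test at α = 0.02: z_{α/2} = 2.326.
Power = Φ(δ − 2.326) + Φ(−δ − 2.326) = Φ(0.634) + Φ(-5.286) = 0.7368 + 0.0000 = 0.7368.
Type II error: β = 1 − power = 1 − 0.7368 = 0.2632.

β ≈ 0.263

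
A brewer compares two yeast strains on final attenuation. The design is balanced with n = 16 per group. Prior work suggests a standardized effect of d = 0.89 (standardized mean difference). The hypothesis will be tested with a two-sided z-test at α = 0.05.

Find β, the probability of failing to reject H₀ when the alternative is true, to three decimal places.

Noncentrality parameter: δ = d·√(n/2) = 0.89 × √(16/2) = 2.5173
Two-sided α = 0.05 → critical value z_{0.025} = 1.960.
Power = Φ(δ − 1.960) + Φ(−δ − 1.960) = Φ(0.557) + Φ(-4.477) = 0.7114 + 0.0000 = 0.7114.
Type II error: β = 1 − power = 1 − 0.7114 = 0.2886.

β ≈ 0.289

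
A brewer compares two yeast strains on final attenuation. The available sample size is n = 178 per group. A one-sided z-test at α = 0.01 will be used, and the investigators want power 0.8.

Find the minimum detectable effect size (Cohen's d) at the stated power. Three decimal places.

Required noncentrality: δ = z_{0.01} + z_{0.20} = 2.326 + 0.842 = 3.168.
δ = d·√(n/2) ⇒ d = δ/√(n/2) = 3.168/√(178/2) = 0.3358.

d ≈ 0.336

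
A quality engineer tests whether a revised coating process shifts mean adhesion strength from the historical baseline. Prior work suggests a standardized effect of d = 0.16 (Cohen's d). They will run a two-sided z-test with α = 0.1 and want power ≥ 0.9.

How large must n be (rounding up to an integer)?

n = 335

For power 0.9 need Φ(δ − z_{0.05}) = 0.9, so δ = z_{0.05} + z_{0.10} = 1.645 + 1.282 = 2.926.
(Ignoring the negligible lower-tail rejection probability gives the usual closed-form inversion.)
δ = d·√n ⇒ n = (δ/d)² = (2.926 / 0.16)² = 334.53.
Round up to the next whole unit.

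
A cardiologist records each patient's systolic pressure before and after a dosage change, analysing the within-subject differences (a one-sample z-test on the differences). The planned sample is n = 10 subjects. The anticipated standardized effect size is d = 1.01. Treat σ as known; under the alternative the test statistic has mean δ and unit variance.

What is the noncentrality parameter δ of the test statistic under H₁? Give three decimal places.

δ ≈ 3.194

δ = d·√n = 1.01 × √10 = 3.1939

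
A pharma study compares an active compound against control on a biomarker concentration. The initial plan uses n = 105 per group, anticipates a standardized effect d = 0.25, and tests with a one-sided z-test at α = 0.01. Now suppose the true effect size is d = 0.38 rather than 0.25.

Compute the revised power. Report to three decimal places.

With d = 0.38: δ = d·√(n/2) = 0.38 × √(105/2) = 2.7534. Critical value z_{0.01} = 2.326.
Revised power = P(Z > 2.326 − δ) = Φ(0.427) = 0.6653.

Power ≈ 0.665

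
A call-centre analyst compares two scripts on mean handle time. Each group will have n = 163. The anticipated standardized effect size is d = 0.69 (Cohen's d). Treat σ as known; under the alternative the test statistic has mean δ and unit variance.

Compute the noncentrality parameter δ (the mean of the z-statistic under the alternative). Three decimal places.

The noncentrality parameter scales effect size by the design's sample-size factor: δ = d·√(n/2) = 0.69 × √(163/2) = 6.2291

δ ≈ 6.229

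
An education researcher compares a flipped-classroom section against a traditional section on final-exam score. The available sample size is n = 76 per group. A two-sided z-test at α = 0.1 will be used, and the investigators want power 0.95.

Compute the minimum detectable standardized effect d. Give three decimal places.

Need Φ(δ − 1.645) = 0.95, so δ = 1.645 + 1.645 = 3.290.
(The second rejection-region term Φ(−δ − z_{α/2}) is negligible and dropped.)
δ = d·√(n/2) ⇒ d = δ/√(n/2) = 3.290/√(76/2) = 0.5337.

d ≈ 0.534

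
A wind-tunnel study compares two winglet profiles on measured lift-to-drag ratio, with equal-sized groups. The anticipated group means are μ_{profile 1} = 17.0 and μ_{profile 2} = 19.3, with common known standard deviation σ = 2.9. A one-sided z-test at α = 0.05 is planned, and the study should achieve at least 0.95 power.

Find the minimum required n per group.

n = 35 per group

Standardized effect: d = |μ_{profile 1} − μ_{profile 2}| / σ = |17.0 − 19.3| / 2.9 = 0.7931
Set Φ(δ − 1.645) = 0.95; then δ − 1.645 = Φ⁻¹(0.95) = 1.645, giving δ = 3.290.
δ = d·√(n/2) ⇒ n = 2(δ/d)² = 2 × (3.290 / 0.7931)² = 34.41.
Rounding up, n = 35 per group.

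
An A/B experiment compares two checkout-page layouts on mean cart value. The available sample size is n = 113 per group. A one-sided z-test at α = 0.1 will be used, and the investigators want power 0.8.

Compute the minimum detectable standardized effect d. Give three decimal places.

Need Φ(δ − 1.282) = 0.8, so δ = 1.282 + 0.842 = 2.123.
δ = d·√(n/2) ⇒ d = δ/√(n/2) = 2.123/√(113/2) = 0.2825.

d ≈ 0.282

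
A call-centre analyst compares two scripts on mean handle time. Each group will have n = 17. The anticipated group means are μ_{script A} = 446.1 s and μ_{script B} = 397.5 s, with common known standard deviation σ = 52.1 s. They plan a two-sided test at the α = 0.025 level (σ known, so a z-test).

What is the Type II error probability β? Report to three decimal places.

β ≈ 0.316

Standardized effect: d = |μ_{script A} − μ_{script B}| / σ = |446.1 − 397.5| / 52.1 = 0.9328
Noncentrality parameter: δ = d·√(n/2) = 0.9328 × √(17/2) = 2.7196
Critical value for a two-sided test at α = 0.025: z_{α/2} = 2.241.
Power = Φ(δ − 2.241) + Φ(−δ − 2.241) = Φ(0.478) + Φ(-4.961) = 0.6838 + 0.0000 = 0.6838.
Type II error: β = 1 − power = 1 − 0.6838 = 0.3162.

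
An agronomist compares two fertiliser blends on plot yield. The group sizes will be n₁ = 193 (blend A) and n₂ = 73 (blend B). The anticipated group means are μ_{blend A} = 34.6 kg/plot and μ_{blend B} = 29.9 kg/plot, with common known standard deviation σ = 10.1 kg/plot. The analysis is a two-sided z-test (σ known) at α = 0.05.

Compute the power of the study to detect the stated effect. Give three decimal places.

Power ≈ 0.923

Standardized effect: d = |μ_{blend A} − μ_{blend B}| / σ = |34.6 − 29.9| / 10.1 = 0.4653
Noncentrality parameter: δ = d / √(1/n₁ + 1/n₂) = 0.4653 / √(1/193 + 1/73) = 3.3867
Two-sided α = 0.05 → critical value z_{0.025} = 1.960.
Power = Φ(δ − 1.960) + Φ(−δ − 1.960) = Φ(1.427) + Φ(-5.347) = 0.9232 + 0.0000 = 0.9232.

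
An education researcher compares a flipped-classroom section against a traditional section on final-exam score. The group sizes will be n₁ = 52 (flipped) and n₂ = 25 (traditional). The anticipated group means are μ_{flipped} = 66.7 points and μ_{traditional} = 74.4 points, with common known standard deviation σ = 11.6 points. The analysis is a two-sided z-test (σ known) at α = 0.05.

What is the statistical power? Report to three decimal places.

Power ≈ 0.779

Standardized effect: d = |μ_{flipped} − μ_{traditional}| / σ = |66.7 − 74.4| / 11.6 = 0.6638
Noncentrality parameter: δ = d / √(1/n₁ + 1/n₂) = 0.6638 / √(1/52 + 1/25) = 2.7275
Two-sided α = 0.05 → critical value z_{0.025} = 1.960.
Power = Φ(δ − 1.960) + Φ(−δ − 1.960) = Φ(0.768) + Φ(-4.687) = 0.7786 + 0.0000 = 0.7786.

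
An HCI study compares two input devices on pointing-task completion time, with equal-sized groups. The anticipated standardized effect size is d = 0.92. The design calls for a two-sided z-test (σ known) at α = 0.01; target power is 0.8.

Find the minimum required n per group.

For power 0.8 need Φ(δ − z_{0.005}) = 0.8, so δ = z_{0.005} + z_{0.20} = 2.576 + 0.842 = 3.417.
(Ignoring the negligible lower-tail rejection probability gives the usual closed-form inversion.)
δ = d·√(n/2) ⇒ n = 2(δ/d)² = 2 × (3.417 / 0.92)² = 27.60.
Rounding up, n = 28 per group.

n = 28 per group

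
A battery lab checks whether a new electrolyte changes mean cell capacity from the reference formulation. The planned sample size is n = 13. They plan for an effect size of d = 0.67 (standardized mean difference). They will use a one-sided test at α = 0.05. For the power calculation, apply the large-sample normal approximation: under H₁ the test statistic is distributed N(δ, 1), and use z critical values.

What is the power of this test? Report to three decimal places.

Noncentrality parameter: δ = d·√n = 0.67 × √13 = 2.4157
Critical value for a one-sided test at α = 0.05: z_α = 1.645.
Power = Φ(δ − 1.645) = Φ(0.771) = 0.7796.

Power ≈ 0.780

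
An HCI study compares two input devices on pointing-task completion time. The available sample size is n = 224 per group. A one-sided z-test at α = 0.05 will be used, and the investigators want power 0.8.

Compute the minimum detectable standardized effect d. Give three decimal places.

Need Φ(δ − 1.645) = 0.8, so δ = 1.645 + 0.842 = 2.486.
δ = d·√(n/2) ⇒ d = δ/√(n/2) = 2.486/√(224/2) = 0.2349.

d ≈ 0.235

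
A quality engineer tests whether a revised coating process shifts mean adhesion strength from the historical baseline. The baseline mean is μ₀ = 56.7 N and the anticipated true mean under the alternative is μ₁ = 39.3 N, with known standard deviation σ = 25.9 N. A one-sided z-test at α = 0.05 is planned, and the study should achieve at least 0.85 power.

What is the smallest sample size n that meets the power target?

n = 16

Standardized effect: d = |μ₁ − μ₀| / σ = |39.3 − 56.7| / 25.9 = 0.6718
For power 0.85 need Φ(δ − z_{0.05}) = 0.85, so δ = z_{0.05} + z_{0.15} = 1.645 + 1.036 = 2.681.
δ = d·√n ⇒ n = (δ/d)² = (2.681 / 0.6718)² = 15.93.
Rounding up, n = 16.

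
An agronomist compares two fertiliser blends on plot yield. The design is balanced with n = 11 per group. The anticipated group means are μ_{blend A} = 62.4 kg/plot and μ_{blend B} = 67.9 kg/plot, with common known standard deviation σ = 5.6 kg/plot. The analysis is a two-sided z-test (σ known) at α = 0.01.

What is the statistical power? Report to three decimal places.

Power ≈ 0.393

Standardized effect: d = |μ_{blend A} − μ_{blend B}| / σ = |62.4 − 67.9| / 5.6 = 0.9821
Noncentrality parameter: δ = d·√(n/2) = 0.9821 × √(11/2) = 2.3033
Critical value for a two-sided test at α = 0.01: z_{α/2} = 2.576.
Power = Φ(δ − 2.576) + Φ(−δ − 2.576) = Φ(-0.273) + Φ(-4.879) = 0.3926 + 0.0000 = 0.3926.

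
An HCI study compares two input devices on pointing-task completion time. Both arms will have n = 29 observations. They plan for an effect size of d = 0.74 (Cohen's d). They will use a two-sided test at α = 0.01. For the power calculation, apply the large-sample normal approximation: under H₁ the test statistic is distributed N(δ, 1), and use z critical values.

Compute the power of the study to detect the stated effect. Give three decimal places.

Power ≈ 0.596

Noncentrality parameter: δ = d·√(n/2) = 0.74 × √(29/2) = 2.8178
Two-sided α = 0.01 → critical value z_{0.005} = 2.576.
Power = Φ(δ − 2.576) + Φ(−δ − 2.576) = Φ(0.242) + Φ(-5.394) = 0.5956 + 0.0000 = 0.5956.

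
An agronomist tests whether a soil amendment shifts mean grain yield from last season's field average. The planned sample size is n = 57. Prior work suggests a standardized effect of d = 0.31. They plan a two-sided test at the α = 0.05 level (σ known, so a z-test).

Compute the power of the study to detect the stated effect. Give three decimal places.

Power ≈ 0.648

Noncentrality parameter: δ = d·√n = 0.31 × √57 = 2.3404
Two-sided α = 0.05 → critical value z_{0.025} = 1.960.
Power = Φ(δ − 1.960) + Φ(−δ − 1.960) = Φ(0.380) + Φ(-4.300) = 0.6482 + 0.0000 = 0.6482.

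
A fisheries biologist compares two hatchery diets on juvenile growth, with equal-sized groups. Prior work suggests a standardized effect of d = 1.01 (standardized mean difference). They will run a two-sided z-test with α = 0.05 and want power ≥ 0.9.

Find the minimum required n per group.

n = 21 per group

For power 0.9 need Φ(δ − z_{0.025}) = 0.9, so δ = z_{0.025} + z_{0.10} = 1.960 + 1.282 = 3.242.
(The Φ(−δ − z_{α/2}) term is vanishingly small for δ > 0 and is dropped in the standard sample-size formula.)
δ = d·√(n/2) ⇒ n = 2(δ/d)² = 2 × (3.242 / 1.01)² = 20.60.
Rounding up, n = 21 per group.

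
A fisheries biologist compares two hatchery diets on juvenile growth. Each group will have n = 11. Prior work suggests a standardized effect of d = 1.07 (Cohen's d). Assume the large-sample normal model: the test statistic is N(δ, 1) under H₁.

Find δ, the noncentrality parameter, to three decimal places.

δ = d·√(n/2) = 1.07 × √(11/2) = 2.5094

δ ≈ 2.509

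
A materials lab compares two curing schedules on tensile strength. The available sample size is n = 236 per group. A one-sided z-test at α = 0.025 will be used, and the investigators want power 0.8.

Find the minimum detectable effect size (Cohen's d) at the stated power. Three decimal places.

Need Φ(δ − 1.960) = 0.8, so δ = 1.960 + 0.842 = 2.802.
δ = d·√(n/2) ⇒ d = δ/√(n/2) = 2.802/√(236/2) = 0.2579.

d ≈ 0.258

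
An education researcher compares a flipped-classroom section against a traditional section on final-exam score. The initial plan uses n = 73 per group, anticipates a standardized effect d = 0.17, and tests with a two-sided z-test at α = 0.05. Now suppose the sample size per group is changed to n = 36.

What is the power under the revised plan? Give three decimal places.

Power ≈ 0.111

With n = 36 per group: δ = d·√(n/2) = 0.17 × √(36/2) = 0.7212. Critical value z_{0.025} = 1.960.
Revised power = Φ(δ − 1.960) + Φ(−δ − 1.960) = Φ(-1.239) + Φ(-2.681) = 0.1077 + 0.0037 = 0.1114.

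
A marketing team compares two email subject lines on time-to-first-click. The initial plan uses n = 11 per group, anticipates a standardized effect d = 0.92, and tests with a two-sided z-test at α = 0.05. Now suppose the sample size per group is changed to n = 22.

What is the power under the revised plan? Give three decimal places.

With n = 22 per group: δ = d·√(n/2) = 0.92 × √(22/2) = 3.0513. Critical value z_{0.025} = 1.960.
Revised power = Φ(δ − 1.960) + Φ(−δ − 1.960) = Φ(1.091) + Φ(-5.011) = 0.8624 + 0.0000 = 0.8624.

Power ≈ 0.862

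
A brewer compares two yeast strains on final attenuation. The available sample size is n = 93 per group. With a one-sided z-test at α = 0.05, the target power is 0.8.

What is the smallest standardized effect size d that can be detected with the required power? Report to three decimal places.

Need Φ(δ − 1.645) = 0.8, so δ = 1.645 + 0.842 = 2.486.
δ = d·√(n/2) ⇒ d = δ/√(n/2) = 2.486/√(93/2) = 0.3646.

d ≈ 0.365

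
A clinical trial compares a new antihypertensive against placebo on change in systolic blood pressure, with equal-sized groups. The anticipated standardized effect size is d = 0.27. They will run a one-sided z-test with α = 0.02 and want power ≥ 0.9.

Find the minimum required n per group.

For power 0.9 need Φ(δ − z_{0.02}) = 0.9, so δ = z_{0.02} + z_{0.10} = 2.054 + 1.282 = 3.335.
δ = d·√(n/2) ⇒ n = 2(δ/d)² = 2 × (3.335 / 0.27)² = 305.19.
Rounding up, n = 306 per group.

n = 306 per group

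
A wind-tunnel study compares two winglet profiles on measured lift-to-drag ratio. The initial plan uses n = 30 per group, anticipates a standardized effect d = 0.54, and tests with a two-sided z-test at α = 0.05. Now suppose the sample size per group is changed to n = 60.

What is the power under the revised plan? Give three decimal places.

With n = 60 per group: δ = d·√(n/2) = 0.54 × √(60/2) = 2.9577. Critical value z_{0.025} = 1.960.
Revised power = Φ(δ − 1.960) + Φ(−δ − 1.960) = Φ(0.998) + Φ(-4.918) = 0.8408 + 0.0000 = 0.8408.

Power ≈ 0.841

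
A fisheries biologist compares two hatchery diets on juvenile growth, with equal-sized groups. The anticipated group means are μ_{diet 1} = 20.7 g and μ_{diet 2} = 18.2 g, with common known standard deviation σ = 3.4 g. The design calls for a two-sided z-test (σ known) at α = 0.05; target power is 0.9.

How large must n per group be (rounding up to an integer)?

n = 39 per group

Standardized effect: d = |μ_{diet 1} − μ_{diet 2}| / σ = |20.7 − 18.2| / 3.4 = 0.7353
For power 0.9 need Φ(δ − z_{0.025}) = 0.9, so δ = z_{0.025} + z_{0.10} = 1.960 + 1.282 = 3.242.
(The Φ(−δ − z_{α/2}) term is vanishingly small for δ > 0 and is dropped in the standard sample-size formula.)
δ = d·√(n/2) ⇒ n = 2(δ/d)² = 2 × (3.242 / 0.7353)² = 38.87.
Rounding up, n = 39 per group.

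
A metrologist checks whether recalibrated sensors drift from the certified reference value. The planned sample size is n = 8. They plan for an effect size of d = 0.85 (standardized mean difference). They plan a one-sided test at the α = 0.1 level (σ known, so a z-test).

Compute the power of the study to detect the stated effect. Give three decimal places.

Noncentrality parameter: δ = d·√n = 0.85 × √8 = 2.4042
Critical value for a one-sided test at α = 0.1: z_α = 1.282.
Power = P(Z > 1.282 − δ) = Φ(1.123) = 0.8692.

Power ≈ 0.869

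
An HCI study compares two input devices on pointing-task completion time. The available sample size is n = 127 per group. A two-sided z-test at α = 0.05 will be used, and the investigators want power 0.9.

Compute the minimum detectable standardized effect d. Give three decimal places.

d ≈ 0.407

Need Φ(δ − 1.960) = 0.9, so δ = 1.960 + 1.282 = 3.242.
(The second rejection-region term Φ(−δ − z_{α/2}) is negligible and dropped.)
δ = d·√(n/2) ⇒ d = δ/√(n/2) = 3.242/√(127/2) = 0.4068.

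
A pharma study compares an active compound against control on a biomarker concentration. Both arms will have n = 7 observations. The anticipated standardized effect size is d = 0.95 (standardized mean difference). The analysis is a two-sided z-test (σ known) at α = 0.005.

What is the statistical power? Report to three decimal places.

Power ≈ 0.152

Noncentrality parameter: δ = d·√(n/2) = 0.95 × √(7/2) = 1.7773
Two-sided α = 0.005 → critical value z_{0.0025} = 2.807.
Power = Φ(δ − 2.807) + Φ(−δ − 2.807) = Φ(-1.030) + Φ(-4.584) = 0.1516 + 0.0000 = 0.1516.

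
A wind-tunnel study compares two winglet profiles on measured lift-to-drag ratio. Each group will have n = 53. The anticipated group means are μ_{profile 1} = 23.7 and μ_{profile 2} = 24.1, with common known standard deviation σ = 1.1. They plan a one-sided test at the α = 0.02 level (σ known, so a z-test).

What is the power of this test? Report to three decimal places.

Standardized effect: d = |μ_{profile 1} − μ_{profile 2}| / σ = |23.7 − 24.1| / 1.1 = 0.3636
Noncentrality parameter: δ = d·√(n/2) = 0.3636 × √(53/2) = 1.8719
One-sided α = 0.02 → critical value z_{0.02} = 2.054.
Power = P(Z > 2.054 − δ) = Φ(-0.182) = 0.4279.

Power ≈ 0.428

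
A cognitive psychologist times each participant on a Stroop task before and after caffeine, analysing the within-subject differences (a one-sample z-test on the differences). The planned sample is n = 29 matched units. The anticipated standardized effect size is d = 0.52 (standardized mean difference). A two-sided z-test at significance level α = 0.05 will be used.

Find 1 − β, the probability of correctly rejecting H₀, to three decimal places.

Power ≈ 0.800

Noncentrality parameter: δ = d·√n = 0.52 × √29 = 2.8003
Critical value for a two-sided test at α = 0.05: z_{α/2} = 1.960.
Power = Φ(δ − 1.960) + Φ(−δ − 1.960) = Φ(0.840) + Φ(-4.760) = 0.7996 + 0.0000 = 0.7996.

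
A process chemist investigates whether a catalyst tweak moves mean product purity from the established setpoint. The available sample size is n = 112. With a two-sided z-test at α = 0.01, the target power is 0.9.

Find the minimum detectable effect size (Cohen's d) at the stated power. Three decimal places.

d ≈ 0.364

Required noncentrality: δ = z_{0.005} + z_{0.10} = 2.576 + 1.282 = 3.857.
(The second rejection-region term Φ(−δ − z_{α/2}) is negligible and dropped.)
δ = d·√n ⇒ d = δ/√n = 3.857/√112 = 0.3645.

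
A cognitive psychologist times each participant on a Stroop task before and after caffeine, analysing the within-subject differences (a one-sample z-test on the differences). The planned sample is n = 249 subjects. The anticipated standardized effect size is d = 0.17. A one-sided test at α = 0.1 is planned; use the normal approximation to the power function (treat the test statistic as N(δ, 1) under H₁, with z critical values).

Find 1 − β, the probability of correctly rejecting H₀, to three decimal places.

Noncentrality parameter: δ = d·√n = 0.17 × √249 = 2.6826
One-sided α = 0.1 → critical value z_{0.1} = 1.282.
Power = P(Z > 1.282 − δ) = Φ(1.401) = 0.9194.

Power ≈ 0.919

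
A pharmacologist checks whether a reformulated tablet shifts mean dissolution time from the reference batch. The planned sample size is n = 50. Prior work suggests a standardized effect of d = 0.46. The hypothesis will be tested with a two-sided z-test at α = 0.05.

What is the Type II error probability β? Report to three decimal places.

Noncentrality parameter: δ = d·√n = 0.46 × √50 = 3.2527
Two-sided α = 0.05 → critical value z_{0.025} = 1.960.
Power = Φ(δ − 1.960) + Φ(−δ − 1.960) = Φ(1.293) + Φ(-5.213) = 0.9019 + 0.0000 = 0.9019.
Type II error: β = 1 − power = 1 − 0.9019 = 0.0981.

β ≈ 0.098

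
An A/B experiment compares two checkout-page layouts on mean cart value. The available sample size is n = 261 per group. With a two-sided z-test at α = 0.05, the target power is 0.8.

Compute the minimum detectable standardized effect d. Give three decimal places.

Need Φ(δ − 1.960) = 0.8, so δ = 1.960 + 0.842 = 2.802.
(The second rejection-region term Φ(−δ − z_{α/2}) is negligible and dropped.)
δ = d·√(n/2) ⇒ d = δ/√(n/2) = 2.802/√(261/2) = 0.2452.

d ≈ 0.245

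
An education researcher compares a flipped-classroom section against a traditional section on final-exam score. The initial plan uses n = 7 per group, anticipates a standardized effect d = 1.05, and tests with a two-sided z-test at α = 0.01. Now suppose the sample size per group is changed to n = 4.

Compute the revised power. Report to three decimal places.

With n = 4 per group: δ = d·√(n/2) = 1.05 × √(4/2) = 1.4849. Critical value z_{0.005} = 2.576.
Revised power = Φ(δ − 2.576) + Φ(−δ − 2.576) = Φ(-1.091) + Φ(-4.061) = 0.1377 + 0.0000 = 0.1377.

Power ≈ 0.138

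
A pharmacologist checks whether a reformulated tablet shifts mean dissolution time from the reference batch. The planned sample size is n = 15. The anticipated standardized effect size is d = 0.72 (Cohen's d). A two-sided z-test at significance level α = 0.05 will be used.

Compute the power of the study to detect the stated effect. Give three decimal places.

Noncentrality parameter: δ = d·√n = 0.72 × √15 = 2.7885
Two-sided α = 0.05 → critical value z_{0.025} = 1.960.
Power = Φ(δ − 1.960) + Φ(−δ − 1.960) = Φ(0.829) + Φ(-4.749) = 0.7963 + 0.0000 = 0.7963.

Power ≈ 0.796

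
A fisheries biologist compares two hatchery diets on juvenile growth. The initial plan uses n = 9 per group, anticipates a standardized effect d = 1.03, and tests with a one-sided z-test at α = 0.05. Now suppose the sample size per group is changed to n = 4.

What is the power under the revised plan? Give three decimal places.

With n = 4 per group: δ = d·√(n/2) = 1.03 × √(4/2) = 1.4566. Critical value z_{0.05} = 1.645.
Revised power = P(Z > 1.645 − δ) = Φ(-0.188) = 0.4254.

Power ≈ 0.425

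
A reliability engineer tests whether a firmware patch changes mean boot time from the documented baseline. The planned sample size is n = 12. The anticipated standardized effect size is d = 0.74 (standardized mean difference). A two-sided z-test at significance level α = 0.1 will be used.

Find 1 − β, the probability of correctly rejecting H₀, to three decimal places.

Power ≈ 0.821

Noncentrality parameter: δ = d·√n = 0.74 × √12 = 2.5634
Critical value for a two-sided test at α = 0.1: z_{α/2} = 1.645.
Power = Φ(δ − 1.645) + Φ(−δ − 1.645) = Φ(0.919) + Φ(-4.208) = 0.8208 + 0.0000 = 0.8209.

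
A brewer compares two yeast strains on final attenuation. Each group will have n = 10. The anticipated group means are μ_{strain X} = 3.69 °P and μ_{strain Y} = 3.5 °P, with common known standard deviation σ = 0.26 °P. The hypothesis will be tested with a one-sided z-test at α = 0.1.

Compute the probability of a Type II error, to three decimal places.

Standardized effect: d = |μ_{strain X} − μ_{strain Y}| / σ = |3.69 − 3.5| / 0.26 = 0.7308
Noncentrality parameter: δ = d·√(n/2) = 0.7308 × √(10/2) = 1.6340
Critical value for a one-sided test at α = 0.1: z_α = 1.282.
Power = Φ(δ − 1.282) = Φ(0.352) = 0.6378.
Type II error: β = 1 − power = 1 − 0.6378 = 0.3622.

β ≈ 0.362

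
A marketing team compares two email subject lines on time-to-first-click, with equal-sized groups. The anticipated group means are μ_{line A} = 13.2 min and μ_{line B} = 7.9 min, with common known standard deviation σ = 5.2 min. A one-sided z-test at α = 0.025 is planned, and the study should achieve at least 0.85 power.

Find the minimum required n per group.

Standardized effect: d = |μ_{line A} − μ_{line B}| / σ = |13.2 − 7.9| / 5.2 = 1.0192
For power 0.85 need Φ(δ − z_{0.025}) = 0.85, so δ = z_{0.025} + z_{0.15} = 1.960 + 1.036 = 2.996.
δ = d·√(n/2) ⇒ n = 2(δ/d)² = 2 × (2.996 / 1.0192)² = 17.29.
Rounding up, n = 18 per group.

n = 18 per group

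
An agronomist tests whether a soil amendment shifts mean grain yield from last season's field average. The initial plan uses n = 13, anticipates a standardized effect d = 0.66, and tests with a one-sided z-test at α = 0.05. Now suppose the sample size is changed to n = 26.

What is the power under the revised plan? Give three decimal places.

Power ≈ 0.957

With n = 26: δ = d·√n = 0.66 × √26 = 3.3654. Critical value z_{0.05} = 1.645.
Revised power = P(Z > 1.645 − δ) = Φ(1.720) = 0.9573.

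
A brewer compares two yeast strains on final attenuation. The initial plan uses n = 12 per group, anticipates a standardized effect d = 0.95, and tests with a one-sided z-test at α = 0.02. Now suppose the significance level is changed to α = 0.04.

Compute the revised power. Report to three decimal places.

δ = d·√(n/2) = 0.95 × √(12/2) = 2.3270 (unchanged). New critical value: z_{0.04} = 1.751.
Revised power = P(Z > 1.751 − δ) = Φ(0.576) = 0.7178.

Power ≈ 0.718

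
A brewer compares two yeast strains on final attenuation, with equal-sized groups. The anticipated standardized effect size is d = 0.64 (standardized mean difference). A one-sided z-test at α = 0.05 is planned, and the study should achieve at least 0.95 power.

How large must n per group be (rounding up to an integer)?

n = 53 per group

For power 0.95 need Φ(δ − z_{0.05}) = 0.95, so δ = z_{0.05} + z_{0.05} = 1.645 + 1.645 = 3.290.
δ = d·√(n/2) ⇒ n = 2(δ/d)² = 2 × (3.290 / 0.64)² = 52.84.
Rounding up, n = 53 per group.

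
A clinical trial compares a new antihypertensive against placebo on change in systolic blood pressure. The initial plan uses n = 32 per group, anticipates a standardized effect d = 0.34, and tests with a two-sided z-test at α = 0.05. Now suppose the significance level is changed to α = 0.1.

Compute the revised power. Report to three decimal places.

Power ≈ 0.389

δ = d·√(n/2) = 0.34 × √(32/2) = 1.3600 (unchanged). New critical value: z_{0.05} = 1.645.
Revised power = Φ(δ − 1.645) + Φ(−δ − 1.645) = Φ(-0.285) + Φ(-3.005) = 0.3879 + 0.0013 = 0.3892.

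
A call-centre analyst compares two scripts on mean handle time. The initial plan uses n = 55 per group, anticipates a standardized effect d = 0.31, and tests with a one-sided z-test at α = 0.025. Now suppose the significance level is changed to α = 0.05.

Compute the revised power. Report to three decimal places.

δ = d·√(n/2) = 0.31 × √(55/2) = 1.6257 (unchanged). New critical value: z_{0.05} = 1.645.
Revised power = P(Z > 1.645 − δ) = Φ(-0.019) = 0.4923.

Power ≈ 0.492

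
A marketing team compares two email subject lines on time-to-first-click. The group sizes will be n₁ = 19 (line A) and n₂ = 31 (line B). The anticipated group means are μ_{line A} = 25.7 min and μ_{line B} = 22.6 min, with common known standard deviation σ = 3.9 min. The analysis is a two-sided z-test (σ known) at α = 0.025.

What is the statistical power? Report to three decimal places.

Standardized effect: d = |μ_{line A} − μ_{line B}| / σ = |25.7 − 22.6| / 3.9 = 0.7949
Noncentrality parameter: λ = d / √(1/n₁ + 1/n₂) = 0.7949 / √(1/19 + 1/31) = 2.7282
Critical value for a two-sided test at α = 0.025: z_{α/2} = 2.241.
Power = Φ(λ − 2.241) + Φ(−λ − 2.241) = Φ(0.487) + Φ(-4.970) = 0.6868 + 0.0000 = 0.6868.

Power ≈ 0.687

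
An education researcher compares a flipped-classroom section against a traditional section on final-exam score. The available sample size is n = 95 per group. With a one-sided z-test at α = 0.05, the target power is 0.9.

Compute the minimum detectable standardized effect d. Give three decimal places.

Required noncentrality: δ = z_{0.05} + z_{0.10} = 1.645 + 1.282 = 2.926.
δ = d·√(n/2) ⇒ d = δ/√(n/2) = 2.926/√(95/2) = 0.4246.

d ≈ 0.425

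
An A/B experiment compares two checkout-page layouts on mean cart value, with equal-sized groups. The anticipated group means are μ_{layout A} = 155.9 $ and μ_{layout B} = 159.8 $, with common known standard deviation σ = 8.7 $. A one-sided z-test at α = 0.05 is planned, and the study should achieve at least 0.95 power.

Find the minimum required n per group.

Standardized effect: d = |μ_{layout A} − μ_{layout B}| / σ = |155.9 − 159.8| / 8.7 = 0.4483
Set Φ(δ − 1.645) = 0.95; then δ − 1.645 = Φ⁻¹(0.95) = 1.645, giving δ = 3.290.
δ = d·√(n/2) ⇒ n = 2(δ/d)² = 2 × (3.290 / 0.4483)² = 107.71.
Round up to the next whole unit.

n = 108 per group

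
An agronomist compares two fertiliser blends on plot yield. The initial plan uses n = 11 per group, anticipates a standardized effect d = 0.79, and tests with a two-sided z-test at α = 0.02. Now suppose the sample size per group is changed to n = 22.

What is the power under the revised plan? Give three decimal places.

With n = 22 per group: δ = d·√(n/2) = 0.79 × √(22/2) = 2.6201. Critical value z_{0.01} = 2.326.
Revised power = Φ(δ − 2.326) + Φ(−δ − 2.326) = Φ(0.294) + Φ(-4.946) = 0.6155 + 0.0000 = 0.6155.

Power ≈ 0.616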